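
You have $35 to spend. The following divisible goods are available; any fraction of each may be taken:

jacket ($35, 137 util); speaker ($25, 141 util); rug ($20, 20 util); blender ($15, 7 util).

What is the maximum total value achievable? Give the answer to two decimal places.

180.14

Take in order of value per unit:
- speaker (141/25 per unit): all 25 → value 141, running total 141.00
- jacket (137/35 per unit): 10 of 35 → value 10×137/35 = 39.1429, running total 180.14
Total 180.14.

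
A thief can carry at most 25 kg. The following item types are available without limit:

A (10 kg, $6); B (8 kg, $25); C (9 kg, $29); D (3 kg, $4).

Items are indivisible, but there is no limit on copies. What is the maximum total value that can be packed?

$79

Best value-per-unit is C at 29/9; filling with it alone gives 2×29 = 58.
Optimal mix: 2×B + 1×C → weight 25, value 79.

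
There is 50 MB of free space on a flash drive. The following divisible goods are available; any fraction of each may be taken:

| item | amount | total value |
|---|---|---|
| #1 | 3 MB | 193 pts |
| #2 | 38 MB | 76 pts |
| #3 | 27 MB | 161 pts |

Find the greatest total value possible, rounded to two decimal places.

394.00

Take in order of value per unit:
- #1 (193/3 per unit): all 3 → value 193, running total 193.00
- #3 (161/27 per unit): all 27 → value 161, running total 354.00
- #2 (76/38 per unit): 20 of 38 → value 20×76/38 = 40.0000, running total 394.00
Total 394.00.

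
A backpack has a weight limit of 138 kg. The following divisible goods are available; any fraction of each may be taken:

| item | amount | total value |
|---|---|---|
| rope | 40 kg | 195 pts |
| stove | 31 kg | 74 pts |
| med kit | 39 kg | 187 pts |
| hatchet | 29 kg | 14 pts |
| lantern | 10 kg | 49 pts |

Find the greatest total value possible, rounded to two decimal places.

Take in order of value per unit:
- lantern (49/10 per unit): all 10 → value 49, running total 49.00
- rope (195/40 per unit): all 40 → value 195, running total 244.00
- med kit (187/39 per unit): all 39 → value 187, running total 431.00
- stove (74/31 per unit): all 31 → value 74, running total 505.00
- hatchet (14/29 per unit): 18 of 29 → value 18×14/29 = 8.6897, running total 513.69
Total 513.69.

513.69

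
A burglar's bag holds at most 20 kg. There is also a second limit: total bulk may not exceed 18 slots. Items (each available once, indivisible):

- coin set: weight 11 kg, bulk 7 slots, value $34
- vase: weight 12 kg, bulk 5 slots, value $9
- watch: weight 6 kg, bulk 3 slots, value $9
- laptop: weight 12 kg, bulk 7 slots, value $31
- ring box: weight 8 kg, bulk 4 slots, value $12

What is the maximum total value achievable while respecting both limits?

Feasible sets respecting both limits:
- coin set+ring box: weight 19, bulk 11, value 46
- coin set+watch: weight 17, bulk 10, value 43
- laptop+ring box: weight 20, bulk 11, value 43
Best: $46.

$46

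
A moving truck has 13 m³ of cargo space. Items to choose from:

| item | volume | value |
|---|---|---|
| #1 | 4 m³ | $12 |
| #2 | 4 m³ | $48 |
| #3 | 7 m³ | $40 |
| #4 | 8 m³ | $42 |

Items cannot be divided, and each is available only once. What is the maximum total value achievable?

Check high-value combinations within 13 m³:
- #2+#4: volume 4+8=12, value 48+42=90
- #2+#3: volume 4+7=11, value 48+40=88
- #1+#2: volume 4+4=8, value 12+48=60
- #1+#4: volume 4+8=12, value 12+42=54
- #1+#3: volume 4+7=11, value 12+40=52
Best: $90.

$90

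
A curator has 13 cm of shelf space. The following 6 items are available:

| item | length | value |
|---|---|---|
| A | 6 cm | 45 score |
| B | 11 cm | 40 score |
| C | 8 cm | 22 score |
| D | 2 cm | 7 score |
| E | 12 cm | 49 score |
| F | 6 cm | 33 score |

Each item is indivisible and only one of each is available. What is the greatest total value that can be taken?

78 score

Check high-value combinations within 13 cm:
- A+F: length 6+6=12, value 45+33=78
- A+D: length 6+2=8, value 45+7=52
- E: length 12, value 49
Best: 78 score.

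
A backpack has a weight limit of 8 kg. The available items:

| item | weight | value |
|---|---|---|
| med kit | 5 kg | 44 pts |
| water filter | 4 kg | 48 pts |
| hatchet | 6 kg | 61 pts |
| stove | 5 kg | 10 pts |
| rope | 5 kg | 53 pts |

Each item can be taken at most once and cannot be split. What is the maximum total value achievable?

61 pts

This is a 0/1 knapsack; check combinations near the capacity.
- hatchet: weight 6, value 61
- rope: weight 5, value 53
- water filter: weight 4, value 48
Best: 61 pts.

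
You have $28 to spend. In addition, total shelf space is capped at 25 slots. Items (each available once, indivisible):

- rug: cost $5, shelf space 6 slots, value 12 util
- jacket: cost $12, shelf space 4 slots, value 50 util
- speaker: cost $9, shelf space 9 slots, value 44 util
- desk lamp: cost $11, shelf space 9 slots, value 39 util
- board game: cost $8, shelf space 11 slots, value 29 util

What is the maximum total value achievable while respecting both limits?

106 util

Feasible sets respecting both limits:
- rug+jacket+speaker: cost 26, shelf space 19, value 106
- rug+jacket+desk lamp: cost 28, shelf space 19, value 101
- rug+speaker+desk lamp: cost 25, shelf space 24, value 95
- jacket+speaker: cost 21, shelf space 13, value 94
Best: 106 util.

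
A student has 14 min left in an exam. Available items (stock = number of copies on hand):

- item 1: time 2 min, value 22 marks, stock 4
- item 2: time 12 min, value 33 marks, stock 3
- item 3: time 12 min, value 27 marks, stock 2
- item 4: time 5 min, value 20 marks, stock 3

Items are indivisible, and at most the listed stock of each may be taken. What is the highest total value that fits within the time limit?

108 marks

Best selections within time 14 and stock limits:
- 4×item 1 + 1×item 4: time 13, value 108
- 4×item 1: time 8, value 88
- 3×item 1 + 1×item 4: time 11, value 86
- 2×item 1 + 2×item 4: time 14, value 84
Best: 108 marks.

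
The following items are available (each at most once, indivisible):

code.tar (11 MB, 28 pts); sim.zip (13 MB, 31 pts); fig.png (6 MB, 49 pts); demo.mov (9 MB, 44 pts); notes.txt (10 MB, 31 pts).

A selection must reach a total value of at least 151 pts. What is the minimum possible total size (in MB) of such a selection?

Subsets with value ≥ 151, sorted by total size:
- code.tar+fig.png+demo.mov+notes.txt: size 36, value 152
- sim.zip+fig.png+demo.mov+notes.txt: size 38, value 155
Minimum size: 36 MB.

36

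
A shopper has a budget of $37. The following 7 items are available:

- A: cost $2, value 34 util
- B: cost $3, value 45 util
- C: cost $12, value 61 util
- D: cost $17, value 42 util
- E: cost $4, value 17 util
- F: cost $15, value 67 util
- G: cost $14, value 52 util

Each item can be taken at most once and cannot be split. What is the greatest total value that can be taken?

Check high-value combinations within $37:
- A+B+C+E+F: cost 2+3+12+4+15=36, value 34+45+61+17+67=224
- A+B+C+E+G: cost 2+3+12+4+14=35, value 34+45+61+17+52=209
- A+B+C+F: cost 2+3+12+15=32, value 34+45+61+67=207
- A+B+F+G: cost 2+3+15+14=34, value 34+45+67+52=198
Best: 224 util.

224 util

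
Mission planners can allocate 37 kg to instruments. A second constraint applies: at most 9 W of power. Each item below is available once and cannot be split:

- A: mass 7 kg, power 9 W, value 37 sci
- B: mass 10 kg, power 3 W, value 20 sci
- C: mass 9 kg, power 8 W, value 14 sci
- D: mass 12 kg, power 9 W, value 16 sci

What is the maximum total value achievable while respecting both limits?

37 sci

Feasible sets respecting both limits:
- A: mass 7, power 9, value 37
- B: mass 10, power 3, value 20
- D: mass 12, power 9, value 16
Best: 37 sci.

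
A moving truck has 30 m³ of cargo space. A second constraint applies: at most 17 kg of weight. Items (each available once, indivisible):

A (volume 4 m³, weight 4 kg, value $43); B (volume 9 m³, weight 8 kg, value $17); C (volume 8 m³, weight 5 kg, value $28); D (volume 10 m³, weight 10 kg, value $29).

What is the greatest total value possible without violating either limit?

Feasible sets respecting both limits:
- A+B+C: volume 21, weight 17, value 88
- A+D: volume 14, weight 14, value 72
- A+C: volume 12, weight 9, value 71
- A+B: volume 13, weight 12, value 60
Best: $88.

$88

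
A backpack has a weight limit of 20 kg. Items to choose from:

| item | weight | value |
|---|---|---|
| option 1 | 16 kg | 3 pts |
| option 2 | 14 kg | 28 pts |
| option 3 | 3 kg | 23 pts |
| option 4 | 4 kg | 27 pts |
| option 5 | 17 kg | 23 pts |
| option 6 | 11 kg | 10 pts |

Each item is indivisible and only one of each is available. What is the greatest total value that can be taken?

60 pts

Check high-value combinations within 20 kg:
- option 3+option 4+option 6: weight 3+4+11=18, value 23+27+10=60
- option 2+option 4: weight 14+4=18, value 28+27=55
- option 2+option 3: weight 14+3=17, value 28+23=51
- option 3+option 4: weight 3+4=7, value 23+27=50
Best: 60 pts.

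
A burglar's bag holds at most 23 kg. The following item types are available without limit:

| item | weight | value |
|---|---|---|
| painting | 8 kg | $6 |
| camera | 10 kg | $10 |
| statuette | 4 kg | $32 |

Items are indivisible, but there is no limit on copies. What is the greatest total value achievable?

Best value-per-unit is statuette at 32/4, and filling with it alone uses weight 5×4=20. No mix of the others beats 5×32 = 160.

$160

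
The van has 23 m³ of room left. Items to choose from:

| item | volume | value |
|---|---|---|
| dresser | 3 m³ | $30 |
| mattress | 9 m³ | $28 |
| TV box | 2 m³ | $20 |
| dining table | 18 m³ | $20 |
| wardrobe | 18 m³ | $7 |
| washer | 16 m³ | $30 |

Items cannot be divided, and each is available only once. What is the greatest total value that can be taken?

Check high-value combinations within 23 m³:
- dresser+TV box+washer: volume 3+2+16=21, value 30+20+30=80
- dresser+mattress+TV box: volume 3+9+2=14, value 30+28+20=78
- dresser+TV box+dining table: volume 3+2+18=23, value 30+20+20=70
Best: $80.

$80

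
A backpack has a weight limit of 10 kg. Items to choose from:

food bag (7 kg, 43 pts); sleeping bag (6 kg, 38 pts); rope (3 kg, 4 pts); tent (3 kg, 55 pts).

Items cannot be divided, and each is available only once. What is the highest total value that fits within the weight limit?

This is a 0/1 knapsack; check combinations near the capacity.
- food bag+tent: weight 7+3=10, value 43+55=98
- sleeping bag+tent: weight 6+3=9, value 38+55=93
- rope+tent: weight 3+3=6, value 4+55=59
- tent: weight 3, value 55
Best: 98 pts.

98 pts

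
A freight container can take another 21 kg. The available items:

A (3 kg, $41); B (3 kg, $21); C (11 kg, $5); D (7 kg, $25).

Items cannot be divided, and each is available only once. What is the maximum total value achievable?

$87

Check high-value combinations within 21 kg:
- A+B+D: weight 3+3+7=13, value 41+21+25=87
- A+C+D: weight 3+11+7=21, value 41+5+25=71
- A+B+C: weight 3+3+11=17, value 41+21+5=67
Best: $87.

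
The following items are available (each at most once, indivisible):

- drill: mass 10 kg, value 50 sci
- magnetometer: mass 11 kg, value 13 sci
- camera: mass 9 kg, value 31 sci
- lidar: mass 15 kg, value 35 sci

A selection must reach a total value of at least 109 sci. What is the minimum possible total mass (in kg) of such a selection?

34

Subsets with value ≥ 109, sorted by total mass:
- drill+camera+lidar: mass 34, value 116
- drill+magnetometer+camera+lidar: mass 45, value 129
Minimum mass: 34 kg.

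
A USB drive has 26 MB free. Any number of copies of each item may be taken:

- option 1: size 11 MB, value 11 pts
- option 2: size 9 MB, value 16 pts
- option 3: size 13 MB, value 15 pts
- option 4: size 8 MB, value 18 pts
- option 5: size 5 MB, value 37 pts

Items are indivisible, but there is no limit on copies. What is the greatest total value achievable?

185 pts

Best value-per-unit is option 5 at 37/5, and filling with it alone uses size 5×5=25. No mix of the others beats 5×37 = 185.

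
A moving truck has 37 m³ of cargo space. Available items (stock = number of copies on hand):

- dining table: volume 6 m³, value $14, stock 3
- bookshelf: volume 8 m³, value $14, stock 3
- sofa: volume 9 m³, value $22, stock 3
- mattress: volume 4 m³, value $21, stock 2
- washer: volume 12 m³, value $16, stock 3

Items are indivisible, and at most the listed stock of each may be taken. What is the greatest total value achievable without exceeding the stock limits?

Top feasible selections:
- 3×sofa + 2×mattress: volume 35, value 108
- 3×dining table + 1×sofa + 2×mattress: volume 35, value 106
Best: $108.

$108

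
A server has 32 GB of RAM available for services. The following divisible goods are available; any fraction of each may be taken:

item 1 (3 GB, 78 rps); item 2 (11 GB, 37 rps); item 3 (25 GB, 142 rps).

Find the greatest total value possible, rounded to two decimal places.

233.45

Take in order of value per unit:
- item 1 (78/3 per unit): all 3 → value 78, running total 78.00
- item 3 (142/25 per unit): all 25 → value 142, running total 220.00
- item 2 (37/11 per unit): 4 of 11 → value 4×37/11 = 13.4545, running total 233.45
Total 233.45.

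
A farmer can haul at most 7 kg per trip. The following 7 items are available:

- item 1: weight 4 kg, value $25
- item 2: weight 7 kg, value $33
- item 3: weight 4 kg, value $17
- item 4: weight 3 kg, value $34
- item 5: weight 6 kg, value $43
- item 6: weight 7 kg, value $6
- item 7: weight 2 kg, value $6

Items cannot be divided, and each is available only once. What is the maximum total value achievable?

$59

Check high-value combinations within 7 kg:
- item 1+item 4: weight 4+3=7, value 25+34=59
- item 3+item 4: weight 4+3=7, value 17+34=51
- item 5: weight 6, value 43
- item 4+item 7: weight 3+2=5, value 34+6=40
Best: $59.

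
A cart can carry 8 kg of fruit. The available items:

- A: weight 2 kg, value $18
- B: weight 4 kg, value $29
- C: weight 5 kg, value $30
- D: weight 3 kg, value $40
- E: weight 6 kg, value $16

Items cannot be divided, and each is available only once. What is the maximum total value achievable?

$70

This is a 0/1 knapsack; check combinations near the capacity.
- C+D: weight 5+3=8, value 30+40=70
- B+D: weight 4+3=7, value 29+40=69
- A+D: weight 2+3=5, value 18+40=58
- A+C: weight 2+5=7, value 18+30=48
- A+B: weight 2+4=6, value 18+29=47
Best: $70.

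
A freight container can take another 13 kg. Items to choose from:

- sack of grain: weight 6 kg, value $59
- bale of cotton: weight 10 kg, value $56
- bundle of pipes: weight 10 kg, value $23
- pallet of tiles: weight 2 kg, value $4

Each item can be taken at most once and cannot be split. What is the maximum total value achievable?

$63

Check high-value combinations within 13 kg:
- sack of grain+pallet of tiles: weight 6+2=8, value 59+4=63
- bale of cotton+pallet of tiles: weight 10+2=12, value 56+4=60
- sack of grain: weight 6, value 59
- bale of cotton: weight 10, value 56
- bundle of pipes+pallet of tiles: weight 10+2=12, value 23+4=27
Best: $63.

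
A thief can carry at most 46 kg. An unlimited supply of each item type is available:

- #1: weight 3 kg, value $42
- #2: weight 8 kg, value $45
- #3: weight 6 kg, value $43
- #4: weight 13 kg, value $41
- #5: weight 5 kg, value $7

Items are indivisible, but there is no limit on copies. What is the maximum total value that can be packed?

$630

Best value-per-unit is #1 at 42/3, and filling with it alone uses weight 15×3=45. No mix of the others beats 15×42 = 630.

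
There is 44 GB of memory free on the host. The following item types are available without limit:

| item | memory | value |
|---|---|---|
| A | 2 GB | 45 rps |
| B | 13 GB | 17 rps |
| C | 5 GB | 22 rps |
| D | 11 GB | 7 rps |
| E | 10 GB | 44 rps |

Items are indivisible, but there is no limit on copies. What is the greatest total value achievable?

Best value-per-unit is A at 45/2, and filling with it alone uses memory 22×2=44. No mix of the others beats 22×45 = 990.

990 rps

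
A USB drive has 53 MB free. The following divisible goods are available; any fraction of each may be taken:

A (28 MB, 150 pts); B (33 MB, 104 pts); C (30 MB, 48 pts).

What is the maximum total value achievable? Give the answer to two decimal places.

228.79

Take in order of value per unit:
- A (150/28 per unit): all 28 → value 150, running total 150.00
- B (104/33 per unit): 25 of 33 → value 25×104/33 = 78.7879, running total 228.79
Total 228.79.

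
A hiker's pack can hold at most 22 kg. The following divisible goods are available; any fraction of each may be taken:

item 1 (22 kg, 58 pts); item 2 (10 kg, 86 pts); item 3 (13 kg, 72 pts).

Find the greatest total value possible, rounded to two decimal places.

152.46

Take in order of value per unit:
- item 2 (86/10 per unit): all 10 → value 86, running total 86.00
- item 3 (72/13 per unit): 12 of 13 → value 12×72/13 = 66.4615, running total 152.46
Total 152.46.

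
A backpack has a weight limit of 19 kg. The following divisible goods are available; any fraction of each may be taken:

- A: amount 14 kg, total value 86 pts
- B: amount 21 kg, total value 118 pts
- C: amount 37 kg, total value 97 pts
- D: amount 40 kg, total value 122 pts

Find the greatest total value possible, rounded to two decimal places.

Take in order of value per unit:
- A (86/14 per unit): all 14 → value 86, running total 86.00
- B (118/21 per unit): 5 of 21 → value 5×118/21 = 28.0952, running total 114.10
Total 114.10.

114.10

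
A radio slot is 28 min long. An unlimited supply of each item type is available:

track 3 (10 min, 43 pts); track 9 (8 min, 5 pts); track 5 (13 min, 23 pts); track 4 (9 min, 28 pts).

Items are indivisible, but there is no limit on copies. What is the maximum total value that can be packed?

Best value-per-unit is track 3 at 43/10; filling with it alone gives 2×43 = 86.
Optimal mix: 1×track 3 + 2×track 4 → duration 28, value 99.

99 pts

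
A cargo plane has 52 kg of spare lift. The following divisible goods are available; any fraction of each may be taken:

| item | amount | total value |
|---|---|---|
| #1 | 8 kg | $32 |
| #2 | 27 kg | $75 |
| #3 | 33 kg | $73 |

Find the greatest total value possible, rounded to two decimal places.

144.61

Take in order of value per unit:
- #1 (32/8 per unit): all 8 → value 32, running total 32.00
- #2 (75/27 per unit): all 27 → value 75, running total 107.00
- #3 (73/33 per unit): 17 of 33 → value 17×73/33 = 37.6061, running total 144.61
Total 144.61.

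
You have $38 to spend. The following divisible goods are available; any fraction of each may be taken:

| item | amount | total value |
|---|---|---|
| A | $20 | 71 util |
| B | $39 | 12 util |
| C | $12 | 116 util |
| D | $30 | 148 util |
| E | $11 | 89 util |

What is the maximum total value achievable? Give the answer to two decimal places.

279.00

Take in order of value per unit:
- C (116/12 per unit): all 12 → value 116, running total 116.00
- E (89/11 per unit): all 11 → value 89, running total 205.00
- D (148/30 per unit): 15 of 30 → value 15×148/30 = 74.0000, running total 279.00
Total 279.00.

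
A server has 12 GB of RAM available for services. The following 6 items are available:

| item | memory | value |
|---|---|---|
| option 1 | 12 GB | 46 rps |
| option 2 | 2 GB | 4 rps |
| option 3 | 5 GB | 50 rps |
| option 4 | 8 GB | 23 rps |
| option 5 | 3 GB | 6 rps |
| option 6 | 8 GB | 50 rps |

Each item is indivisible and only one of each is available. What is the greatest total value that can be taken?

60 rps

Check high-value combinations within 12 GB:
- option 2+option 3+option 5: memory 2+5+3=10, value 4+50+6=60
- option 3+option 5: memory 5+3=8, value 50+6=56
- option 5+option 6: memory 3+8=11, value 6+50=56
- option 2+option 3: memory 2+5=7, value 4+50=54
- option 2+option 6: memory 2+8=10, value 4+50=54
Best: 60 rps.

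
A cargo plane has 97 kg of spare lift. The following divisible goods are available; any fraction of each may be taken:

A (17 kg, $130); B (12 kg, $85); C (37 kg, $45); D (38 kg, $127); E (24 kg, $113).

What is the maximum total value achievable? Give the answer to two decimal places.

Take in order of value per unit:
- A (130/17 per unit): all 17 → value 130, running total 130.00
- B (85/12 per unit): all 12 → value 85, running total 215.00
- E (113/24 per unit): all 24 → value 113, running total 328.00
- D (127/38 per unit): all 38 → value 127, running total 455.00
- C (45/37 per unit): 6 of 37 → value 6×45/37 = 7.2973, running total 462.30
Total 462.30.

462.30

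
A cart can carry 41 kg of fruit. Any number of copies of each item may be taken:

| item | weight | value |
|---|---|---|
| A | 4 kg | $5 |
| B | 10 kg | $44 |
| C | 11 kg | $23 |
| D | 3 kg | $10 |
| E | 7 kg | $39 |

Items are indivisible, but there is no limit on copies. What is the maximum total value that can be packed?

Best value-per-unit is E at 39/7; filling with it alone gives 5×39 = 195.
Optimal mix: 2×D + 5×E → weight 41, value 215.

$215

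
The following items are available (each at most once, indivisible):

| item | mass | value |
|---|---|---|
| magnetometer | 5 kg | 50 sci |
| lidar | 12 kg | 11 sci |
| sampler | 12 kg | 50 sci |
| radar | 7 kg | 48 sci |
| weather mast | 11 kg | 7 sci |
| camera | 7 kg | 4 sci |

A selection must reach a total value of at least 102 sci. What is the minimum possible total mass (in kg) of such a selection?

Subsets with value ≥ 102, sorted by total mass:
- magnetometer+radar+camera: mass 19, value 102
- magnetometer+radar+weather mast: mass 23, value 105
- magnetometer+sampler+radar: mass 24, value 148
- magnetometer+lidar+radar: mass 24, value 109
Minimum mass: 19 kg.

19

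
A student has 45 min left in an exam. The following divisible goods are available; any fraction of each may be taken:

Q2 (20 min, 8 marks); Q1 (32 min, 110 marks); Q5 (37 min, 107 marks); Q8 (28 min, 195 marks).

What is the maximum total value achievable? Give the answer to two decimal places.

253.44

Take in order of value per unit:
- Q8 (195/28 per unit): all 28 → value 195, running total 195.00
- Q1 (110/32 per unit): 17 of 32 → value 17×110/32 = 58.4375, running total 253.44
Total 253.44.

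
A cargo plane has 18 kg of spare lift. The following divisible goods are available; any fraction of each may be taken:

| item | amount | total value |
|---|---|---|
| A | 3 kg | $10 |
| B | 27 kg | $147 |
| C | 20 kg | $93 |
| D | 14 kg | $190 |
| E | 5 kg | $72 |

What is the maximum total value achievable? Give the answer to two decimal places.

Take in order of value per unit:
- E (72/5 per unit): all 5 → value 72, running total 72.00
- D (190/14 per unit): 13 of 14 → value 13×190/14 = 176.4286, running total 248.43
Total 248.43.

248.43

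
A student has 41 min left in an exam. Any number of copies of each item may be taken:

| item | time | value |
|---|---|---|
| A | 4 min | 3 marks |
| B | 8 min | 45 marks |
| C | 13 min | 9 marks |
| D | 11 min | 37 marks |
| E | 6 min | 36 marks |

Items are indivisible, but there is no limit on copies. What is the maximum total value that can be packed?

234 marks

Best value-per-unit is E at 36/6; filling with it alone gives 6×36 = 216.
Optimal mix: 2×B + 4×E → time 40, value 234.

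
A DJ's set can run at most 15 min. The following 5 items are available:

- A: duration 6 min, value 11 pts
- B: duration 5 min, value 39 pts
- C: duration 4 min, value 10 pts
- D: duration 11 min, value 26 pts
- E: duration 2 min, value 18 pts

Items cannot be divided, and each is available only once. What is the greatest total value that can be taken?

68 pts

Check high-value combinations within 15 min:
- A+B+E: duration 6+5+2=13, value 11+39+18=68
- B+C+E: duration 5+4+2=11, value 39+10+18=67
- A+B+C: duration 6+5+4=15, value 11+39+10=60
- B+E: duration 5+2=7, value 39+18=57
Best: 68 pts.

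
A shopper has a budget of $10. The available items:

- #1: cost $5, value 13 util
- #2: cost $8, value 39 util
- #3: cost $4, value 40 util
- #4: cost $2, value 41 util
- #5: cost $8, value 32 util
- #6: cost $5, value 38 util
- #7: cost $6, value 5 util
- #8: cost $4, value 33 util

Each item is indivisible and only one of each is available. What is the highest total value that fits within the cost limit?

This is a 0/1 knapsack; check combinations near the capacity.
- #3+#4+#8: cost 4+2+4=10, value 40+41+33=114
- #3+#4: cost 4+2=6, value 40+41=81
- #2+#4: cost 8+2=10, value 39+41=80
Best: 114 util.

114 util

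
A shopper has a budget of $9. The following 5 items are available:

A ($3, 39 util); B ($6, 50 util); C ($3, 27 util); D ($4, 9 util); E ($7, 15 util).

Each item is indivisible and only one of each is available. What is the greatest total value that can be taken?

This is a 0/1 knapsack; check combinations near the capacity.
- A+B: cost 3+6=9, value 39+50=89
- B+C: cost 6+3=9, value 50+27=77
- A+C: cost 3+3=6, value 39+27=66
- B: cost 6, value 50
Best: 89 util.

89 util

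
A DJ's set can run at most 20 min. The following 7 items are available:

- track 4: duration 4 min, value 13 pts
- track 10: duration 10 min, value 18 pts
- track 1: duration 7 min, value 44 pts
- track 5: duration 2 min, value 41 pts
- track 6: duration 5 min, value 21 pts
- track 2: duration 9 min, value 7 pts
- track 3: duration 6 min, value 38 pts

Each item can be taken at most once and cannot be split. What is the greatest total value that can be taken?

144 pts

Check high-value combinations within 20 min:
- track 1+track 5+track 6+track 3: duration 7+2+5+6=20, value 44+41+21+38=144
- track 4+track 1+track 5+track 3: duration 4+7+2+6=19, value 13+44+41+38=136
- track 1+track 5+track 3: duration 7+2+6=15, value 44+41+38=123
- track 4+track 1+track 5+track 6: duration 4+7+2+5=18, value 13+44+41+21=119
Best: 144 pts.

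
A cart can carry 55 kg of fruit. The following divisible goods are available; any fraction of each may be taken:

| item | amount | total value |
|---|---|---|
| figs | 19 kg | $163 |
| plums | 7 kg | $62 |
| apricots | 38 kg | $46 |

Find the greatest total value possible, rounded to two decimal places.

Take in order of value per unit:
- plums (62/7 per unit): all 7 → value 62, running total 62.00
- figs (163/19 per unit): all 19 → value 163, running total 225.00
- apricots (46/38 per unit): 29 of 38 → value 29×46/38 = 35.1053, running total 260.11
Total 260.11.

260.11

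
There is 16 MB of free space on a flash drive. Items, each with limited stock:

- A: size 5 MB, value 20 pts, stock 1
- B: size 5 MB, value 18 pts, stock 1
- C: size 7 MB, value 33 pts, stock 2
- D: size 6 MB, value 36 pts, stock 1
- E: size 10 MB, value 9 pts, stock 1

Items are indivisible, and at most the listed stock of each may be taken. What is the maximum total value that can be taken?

74 pts

Best selections within size 16 and stock limits:
- 1×A + 1×B + 1×D: size 16, value 74
- 1×C + 1×D: size 13, value 69
- 2×C: size 14, value 66
Best: 74 pts.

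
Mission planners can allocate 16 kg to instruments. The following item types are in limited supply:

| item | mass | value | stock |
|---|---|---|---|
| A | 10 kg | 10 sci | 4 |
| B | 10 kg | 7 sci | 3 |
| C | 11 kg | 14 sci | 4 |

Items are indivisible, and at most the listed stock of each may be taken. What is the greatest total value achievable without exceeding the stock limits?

14 sci

Best selections within mass 16 and stock limits:
- 1×C: mass 11, value 14
- 1×A: mass 10, value 10
Best: 14 sci.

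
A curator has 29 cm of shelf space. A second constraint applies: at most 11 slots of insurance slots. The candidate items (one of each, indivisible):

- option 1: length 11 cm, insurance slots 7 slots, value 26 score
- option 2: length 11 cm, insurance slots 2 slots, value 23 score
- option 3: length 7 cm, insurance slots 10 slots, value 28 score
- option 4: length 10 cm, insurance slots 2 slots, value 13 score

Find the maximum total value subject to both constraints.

49 score

Feasible sets respecting both limits:
- option 1+option 2: length 22, insurance slots 9, value 49
- option 1+option 4: length 21, insurance slots 9, value 39
- option 2+option 4: length 21, insurance slots 4, value 36
Best: 49 score.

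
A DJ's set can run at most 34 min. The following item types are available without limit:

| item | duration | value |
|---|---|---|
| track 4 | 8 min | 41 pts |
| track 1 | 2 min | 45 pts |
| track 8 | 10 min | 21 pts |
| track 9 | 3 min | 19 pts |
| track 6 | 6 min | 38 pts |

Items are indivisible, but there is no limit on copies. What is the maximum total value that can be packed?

Best value-per-unit is track 1 at 45/2, and filling with it alone uses duration 17×2=34. No mix of the others beats 17×45 = 765.

765 pts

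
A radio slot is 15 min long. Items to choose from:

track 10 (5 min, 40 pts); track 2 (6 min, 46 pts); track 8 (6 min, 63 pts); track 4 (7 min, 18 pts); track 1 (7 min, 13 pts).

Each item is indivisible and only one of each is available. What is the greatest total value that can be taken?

109 pts

Check high-value combinations within 15 min:
- track 2+track 8: duration 6+6=12, value 46+63=109
- track 10+track 8: duration 5+6=11, value 40+63=103
- track 10+track 2: duration 5+6=11, value 40+46=86
- track 8+track 4: duration 6+7=13, value 63+18=81
- track 8+track 1: duration 6+7=13, value 63+13=76
Best: 109 pts.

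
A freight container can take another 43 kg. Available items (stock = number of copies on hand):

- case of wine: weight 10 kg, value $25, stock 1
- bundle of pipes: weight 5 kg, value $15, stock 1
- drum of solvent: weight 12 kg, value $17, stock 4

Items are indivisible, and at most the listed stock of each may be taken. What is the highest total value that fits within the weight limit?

Top feasible selections:
- 1×case of wine + 1×bundle of pipes + 2×drum of solvent: weight 39, value 74
- 1×bundle of pipes + 3×drum of solvent: weight 41, value 66
- 1×case of wine + 2×drum of solvent: weight 34, value 59
Best: $74.

$74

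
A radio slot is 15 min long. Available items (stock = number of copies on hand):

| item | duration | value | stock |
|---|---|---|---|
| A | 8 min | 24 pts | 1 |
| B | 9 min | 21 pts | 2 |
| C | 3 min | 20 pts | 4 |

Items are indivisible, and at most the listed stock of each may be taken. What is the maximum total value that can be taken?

80 pts

Top feasible selections:
- 4×C: duration 12, value 80
- 1×A + 2×C: duration 14, value 64
Best: 80 pts.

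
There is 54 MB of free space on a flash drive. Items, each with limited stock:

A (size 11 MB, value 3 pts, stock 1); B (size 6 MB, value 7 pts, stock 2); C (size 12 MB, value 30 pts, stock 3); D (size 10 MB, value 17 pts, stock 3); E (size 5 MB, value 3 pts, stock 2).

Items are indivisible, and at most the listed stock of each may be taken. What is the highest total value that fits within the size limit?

114 pts

Best selections within size 54 and stock limits:
- 1×B + 3×C + 1×D: size 52, value 114
- 2×C + 3×D: size 54, value 111
Best: 114 pts.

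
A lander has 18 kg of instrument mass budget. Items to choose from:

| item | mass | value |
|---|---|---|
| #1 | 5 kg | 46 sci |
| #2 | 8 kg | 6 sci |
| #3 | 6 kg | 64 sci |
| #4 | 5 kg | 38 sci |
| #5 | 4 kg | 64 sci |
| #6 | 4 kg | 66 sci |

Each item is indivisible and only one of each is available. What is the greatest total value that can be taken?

Check high-value combinations within 18 kg:
- #1+#4+#5+#6: mass 5+5+4+4=18, value 46+38+64+66=214
- #3+#5+#6: mass 6+4+4=14, value 64+64+66=194
- #1+#5+#6: mass 5+4+4=13, value 46+64+66=176
- #1+#3+#6: mass 5+6+4=15, value 46+64+66=176
Best: 214 sci.

214 sci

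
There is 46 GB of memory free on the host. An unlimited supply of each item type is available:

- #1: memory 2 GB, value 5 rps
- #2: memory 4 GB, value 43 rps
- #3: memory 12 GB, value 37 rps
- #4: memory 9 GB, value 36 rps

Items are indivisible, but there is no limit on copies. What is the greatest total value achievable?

Best value-per-unit is #2 at 43/4; filling with it alone gives 11×43 = 473.
Optimal mix: 1×#1 + 11×#2 → memory 46, value 478.

478 rps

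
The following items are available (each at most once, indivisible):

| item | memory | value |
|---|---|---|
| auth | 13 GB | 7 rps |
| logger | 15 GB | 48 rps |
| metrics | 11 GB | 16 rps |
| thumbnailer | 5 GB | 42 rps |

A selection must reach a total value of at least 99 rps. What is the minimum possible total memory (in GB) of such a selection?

31

Subsets with value ≥ 99, sorted by total memory:
- logger+metrics+thumbnailer: memory 31, value 106
- auth+logger+metrics+thumbnailer: memory 44, value 113
Minimum memory: 31 GB.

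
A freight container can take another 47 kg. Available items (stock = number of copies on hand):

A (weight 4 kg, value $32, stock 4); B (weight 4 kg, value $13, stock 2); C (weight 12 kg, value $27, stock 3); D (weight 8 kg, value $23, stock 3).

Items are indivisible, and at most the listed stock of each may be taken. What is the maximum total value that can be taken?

Best selections within weight 47 and stock limits:
- 4×A + 1×B + 3×D: weight 44, value 210
- 4×A + 2×B + 1×C + 1×D: weight 44, value 204
- 4×A + 1×C + 2×D: weight 44, value 201
Best: $210.

$210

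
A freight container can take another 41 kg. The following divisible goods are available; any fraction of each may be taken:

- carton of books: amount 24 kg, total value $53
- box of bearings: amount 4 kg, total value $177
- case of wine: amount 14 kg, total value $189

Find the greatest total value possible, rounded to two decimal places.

Take in order of value per unit:
- box of bearings (177/4 per unit): all 4 → value 177, running total 177.00
- case of wine (189/14 per unit): all 14 → value 189, running total 366.00
- carton of books (53/24 per unit): 23 of 24 → value 23×53/24 = 50.7917, running total 416.79
Total 416.79.

416.79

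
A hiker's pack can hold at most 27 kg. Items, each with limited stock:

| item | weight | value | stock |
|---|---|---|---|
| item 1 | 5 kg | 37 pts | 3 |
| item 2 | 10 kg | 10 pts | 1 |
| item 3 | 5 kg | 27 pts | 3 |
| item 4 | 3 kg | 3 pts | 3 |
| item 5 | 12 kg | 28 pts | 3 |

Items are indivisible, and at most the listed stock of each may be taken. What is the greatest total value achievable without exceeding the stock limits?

Best selections within weight 27 and stock limits:
- 3×item 1 + 2×item 3: weight 25, value 165
- 2×item 1 + 3×item 3: weight 25, value 155
Best: 165 pts.

165 pts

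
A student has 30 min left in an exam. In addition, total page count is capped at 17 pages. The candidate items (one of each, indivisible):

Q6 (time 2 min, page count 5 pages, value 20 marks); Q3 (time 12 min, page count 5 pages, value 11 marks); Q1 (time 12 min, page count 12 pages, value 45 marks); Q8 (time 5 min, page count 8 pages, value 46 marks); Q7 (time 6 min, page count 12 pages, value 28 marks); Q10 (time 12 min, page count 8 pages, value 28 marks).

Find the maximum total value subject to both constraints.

74 marks

Feasible sets respecting both limits:
- Q8+Q10: time 17, page count 16, value 74
- Q6+Q8: time 7, page count 13, value 66
- Q6+Q1: time 14, page count 17, value 65
Best: 74 marks.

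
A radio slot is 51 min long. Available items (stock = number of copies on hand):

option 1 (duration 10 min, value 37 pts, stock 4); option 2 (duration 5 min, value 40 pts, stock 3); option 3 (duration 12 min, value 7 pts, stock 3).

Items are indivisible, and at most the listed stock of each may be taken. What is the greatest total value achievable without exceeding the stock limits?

Best selections within duration 51 and stock limits:
- 3×option 1 + 3×option 2: duration 45, value 231
- 4×option 1 + 2×option 2: duration 50, value 228
Best: 231 pts.

231 pts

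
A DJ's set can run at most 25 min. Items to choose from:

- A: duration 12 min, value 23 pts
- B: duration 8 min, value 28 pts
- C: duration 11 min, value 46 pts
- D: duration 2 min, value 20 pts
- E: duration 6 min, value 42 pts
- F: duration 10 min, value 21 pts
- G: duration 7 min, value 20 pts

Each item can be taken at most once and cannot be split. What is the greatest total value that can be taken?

116 pts

Check high-value combinations within 25 min:
- B+C+E: duration 8+11+6=25, value 28+46+42=116
- B+D+E+G: duration 8+2+6+7=23, value 28+20+42+20=110
- C+D+E: duration 11+2+6=19, value 46+20+42=108
- C+E+G: duration 11+6+7=24, value 46+42+20=108
Best: 116 pts.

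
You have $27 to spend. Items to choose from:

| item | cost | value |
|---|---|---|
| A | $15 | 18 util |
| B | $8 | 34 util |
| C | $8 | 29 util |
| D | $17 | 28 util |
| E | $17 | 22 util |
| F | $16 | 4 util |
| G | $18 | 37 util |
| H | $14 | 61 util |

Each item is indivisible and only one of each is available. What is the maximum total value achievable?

This is a 0/1 knapsack; check combinations near the capacity.
- B+H: cost 8+14=22, value 34+61=95
- C+H: cost 8+14=22, value 29+61=90
- B+G: cost 8+18=26, value 34+37=71
- C+G: cost 8+18=26, value 29+37=66
Best: 95 util.

95 util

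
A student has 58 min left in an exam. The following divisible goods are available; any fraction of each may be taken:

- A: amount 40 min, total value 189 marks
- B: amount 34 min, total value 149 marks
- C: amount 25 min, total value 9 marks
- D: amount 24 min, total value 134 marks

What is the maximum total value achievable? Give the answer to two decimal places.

Take in order of value per unit:
- D (134/24 per unit): all 24 → value 134, running total 134.00
- A (189/40 per unit): 34 of 40 → value 34×189/40 = 160.6500, running total 294.65
Total 294.65.

294.65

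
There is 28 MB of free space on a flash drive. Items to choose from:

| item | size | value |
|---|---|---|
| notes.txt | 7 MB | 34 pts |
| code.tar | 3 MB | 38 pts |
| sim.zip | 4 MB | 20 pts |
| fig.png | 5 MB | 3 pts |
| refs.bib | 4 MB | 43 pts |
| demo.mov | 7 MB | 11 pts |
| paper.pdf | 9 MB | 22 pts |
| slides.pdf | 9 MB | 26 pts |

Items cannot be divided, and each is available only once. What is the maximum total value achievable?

Check high-value combinations within 28 MB:
- notes.txt+code.tar+sim.zip+refs.bib+slides.pdf: size 7+3+4+4+9=27, value 34+38+20+43+26=161
- notes.txt+code.tar+sim.zip+refs.bib+paper.pdf: size 7+3+4+4+9=27, value 34+38+20+43+22=157
- notes.txt+code.tar+sim.zip+refs.bib+demo.mov: size 7+3+4+4+7=25, value 34+38+20+43+11=146
- notes.txt+code.tar+fig.png+refs.bib+slides.pdf: size 7+3+5+4+9=28, value 34+38+3+43+26=144
Best: 161 pts.

161 pts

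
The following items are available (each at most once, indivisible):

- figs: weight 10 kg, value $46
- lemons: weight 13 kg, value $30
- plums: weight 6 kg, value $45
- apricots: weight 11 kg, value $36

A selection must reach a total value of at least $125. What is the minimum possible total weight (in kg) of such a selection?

Subsets with value ≥ 125, sorted by total weight:
- figs+plums+apricots: weight 27, value 127
- figs+lemons+plums+apricots: weight 40, value 157
Minimum weight: 27 kg.

27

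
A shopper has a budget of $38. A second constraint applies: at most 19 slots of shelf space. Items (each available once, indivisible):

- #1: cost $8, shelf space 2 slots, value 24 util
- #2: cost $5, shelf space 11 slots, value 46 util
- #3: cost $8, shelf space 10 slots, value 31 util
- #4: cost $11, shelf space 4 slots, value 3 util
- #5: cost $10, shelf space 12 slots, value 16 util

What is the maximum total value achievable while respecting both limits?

Feasible sets respecting both limits:
- #1+#2+#4: cost 24, shelf space 17, value 73
- #1+#2: cost 13, shelf space 13, value 70
- #1+#3+#4: cost 27, shelf space 16, value 58
Best: 73 util.

73 util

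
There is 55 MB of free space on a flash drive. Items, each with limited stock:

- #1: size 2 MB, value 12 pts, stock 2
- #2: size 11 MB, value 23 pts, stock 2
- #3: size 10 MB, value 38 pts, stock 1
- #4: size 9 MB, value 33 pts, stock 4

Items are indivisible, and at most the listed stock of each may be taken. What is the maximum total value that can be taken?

Best selections within size 55 and stock limits:
- 2×#1 + 1×#3 + 4×#4: size 50, value 194
- 2×#1 + 1×#2 + 1×#3 + 3×#4: size 52, value 184
Best: 194 pts.

194 pts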